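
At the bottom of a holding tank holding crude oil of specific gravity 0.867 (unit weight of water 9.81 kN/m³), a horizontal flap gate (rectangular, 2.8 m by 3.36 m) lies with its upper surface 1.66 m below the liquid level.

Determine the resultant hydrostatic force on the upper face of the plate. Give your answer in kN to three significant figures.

γ = 0.867 × 9.81 = 8.50527 kN/m³.
The plate is horizontal, so pressure is uniform at p = γ·h = 8.50527 × 1.66 = 14.1187 kN/m².
A = 2.8 × 3.36 = 9.408 m².
F = p·A = 14.1187 × 9.408 = 132.829 kN.

F ≈ 133 kN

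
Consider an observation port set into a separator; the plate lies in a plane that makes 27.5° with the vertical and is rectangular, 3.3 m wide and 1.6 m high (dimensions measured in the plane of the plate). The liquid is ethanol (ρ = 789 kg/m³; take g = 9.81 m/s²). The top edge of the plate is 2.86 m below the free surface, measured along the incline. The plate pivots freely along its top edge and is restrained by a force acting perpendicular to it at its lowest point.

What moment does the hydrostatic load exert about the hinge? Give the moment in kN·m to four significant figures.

M ≈ 113.9 kN·m

γ = ρg = 789 × 9.81 / 1000 = 7.74009 kN/m³.
The plate makes 27.5° with the vertical, i.e. θ = 90° − 27.5° = 62.5° to the horizontal. Measuring y along the incline from the free-surface line, vertical depth h = y·sinθ with sinθ = 0.887011.
The centroid lies 1.6/2 = 0.8 m below the top edge, so y_c = 2.86 + 0.8 = 3.66 m and h_c = 3.66 × 0.887011 = 3.24646 m.
A = 3.3 × 1.6 = 5.28 m².
Resultant F = γ·h_c·A = 7.74009 × 3.24646 × 5.28 = 132.675 kN.
I_c = b·h³/12 = 3.3 × 1.6³/12 = 1.1264 m⁴.
Centre of pressure: y_p = y_c + I_c/(y_c·A) = 3.66 + 1.1264/(3.66 × 5.28) = 3.66 + 0.0582878 = 3.71829 m along the plane.
The resultant acts 0.8 + 0.0582878 = 0.858288 m (along the plate) below the hinge at the top edge, so the moment about the hinge is M = F × 0.858288 = 132.675 × 0.858288 = 113.873 kN·m.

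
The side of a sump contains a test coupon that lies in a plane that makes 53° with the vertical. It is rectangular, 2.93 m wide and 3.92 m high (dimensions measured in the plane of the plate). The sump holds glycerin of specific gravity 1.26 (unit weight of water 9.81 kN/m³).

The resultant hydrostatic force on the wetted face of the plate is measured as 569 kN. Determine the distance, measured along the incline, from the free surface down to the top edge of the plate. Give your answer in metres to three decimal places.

y_top ≈ 4.700 m

γ = 1.26 × 9.81 = 12.3606 kN/m³.
A = 2.93 × 3.92 = 11.4856 m².
From F = γ·h_c·A, the centroid depth is h_c = 569/(12.3606 × 11.4856) = 4.00792 m.
The plate makes 53° with the vertical, i.e. θ = 90° − 53° = 37° to the horizontal. Measuring y along the incline from the free-surface line, vertical depth h = y·sinθ with sinθ = 0.601815.
Along the incline, y_c = h_c/sinθ = 4.00792/0.601815 = 6.65972 m.
The centroid lies 3.92/2 = 1.96 m below the top edge, so the top edge sits at y_top = 6.65972 − 1.96 = 4.69972 m along the incline.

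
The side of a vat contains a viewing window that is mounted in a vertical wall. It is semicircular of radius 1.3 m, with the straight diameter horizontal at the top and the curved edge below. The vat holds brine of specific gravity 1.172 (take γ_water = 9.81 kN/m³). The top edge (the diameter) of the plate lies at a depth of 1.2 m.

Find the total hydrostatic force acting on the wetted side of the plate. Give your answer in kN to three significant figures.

γ = 1.172 × 9.81 = 11.49732 kN/m³.
The centroid of a semicircle lies 4r/(3π) = 0.551737 m from the diameter, here below the top edge, so the centroid depth is h_c = 1.2 + 0.551737 = 1.75174 m.
A = πr²/2 = π × 1.3²/2 = 2.65465 m².
Resultant F = γ·h_c·A = 11.49732 × 1.75174 × 2.65465 = 53.4655 kN.

F ≈ 53.5 kN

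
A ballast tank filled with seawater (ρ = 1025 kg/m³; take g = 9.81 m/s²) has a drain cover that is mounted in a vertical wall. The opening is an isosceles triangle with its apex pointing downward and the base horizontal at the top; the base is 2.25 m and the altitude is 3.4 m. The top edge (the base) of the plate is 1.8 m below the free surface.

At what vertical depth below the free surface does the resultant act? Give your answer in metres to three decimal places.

γ = ρg = 1025 × 9.81 / 1000 = 10.05525 kN/m³.
With the apex down, the centroid sits h/3 = 3.4/3 = 1.13333 m below the base (the top edge), so the centroid depth is h_c = 1.8 + 1.13333 = 2.93333 m.
A = ½ × 2.25 × 3.4 = 3.825 m².
Resultant F = γ·h_c·A = 10.05525 × 2.93333 × 3.825 = 112.82 kN.
I_c = b·h³/36 = 2.25 × 3.4³/36 = 2.4565 m⁴.
Centre of pressure: y_p = y_c + I_c/(y_c·A) = 2.93333 + 2.4565/(2.93333 × 3.825) = 2.93333 + 0.21894 = 3.15227 m along the plane.

h_p = 3.152 m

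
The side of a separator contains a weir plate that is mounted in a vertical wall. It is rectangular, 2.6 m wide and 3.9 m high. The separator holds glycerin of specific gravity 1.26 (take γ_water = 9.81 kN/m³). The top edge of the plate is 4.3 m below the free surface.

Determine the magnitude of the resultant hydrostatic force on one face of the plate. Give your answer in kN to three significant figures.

γ = 1.26 × 9.81 = 12.3606 kN/m³.
The centroid lies 3.9/2 = 1.95 m below the top edge, so the centroid depth is h_c = 4.3 + 1.95 = 6.25 m.
A = 2.6 × 3.9 = 10.14 m².
Resultant F = γ·h_c·A = 12.3606 × 6.25 × 10.14 = 783.353 kN.

F ≈ 783 kN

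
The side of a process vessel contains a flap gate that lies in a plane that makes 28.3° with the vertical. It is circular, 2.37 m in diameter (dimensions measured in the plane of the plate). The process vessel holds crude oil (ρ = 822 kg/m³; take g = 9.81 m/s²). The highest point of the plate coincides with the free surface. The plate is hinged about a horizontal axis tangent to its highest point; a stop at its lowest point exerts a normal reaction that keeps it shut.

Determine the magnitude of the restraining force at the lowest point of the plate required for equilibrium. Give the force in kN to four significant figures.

γ = ρg = 822 × 9.81 / 1000 = 8.06382 kN/m³.
The plate makes 28.3° with the vertical, i.e. θ = 90° − 28.3° = 61.7° to the horizontal. Measuring y along the incline from the free-surface line, vertical depth h = y·sinθ with sinθ = 0.880477.
The centroid is at the centre, 1.185 m below the top of the plate, so y_c = 1.185 m and h_c = 1.185 × 0.880477 = 1.04337 m.
A = π(1.185)² = 4.4115 m².
Resultant F = γ·h_c·A = 8.06382 × 1.04337 × 4.4115 = 37.1164 kN.
I_c = πr⁴/4 = π × 1.185⁴/4 = 1.54869 m⁴.
Centre of pressure: y_p = y_c + I_c/(y_c·A) = 1.185 + 1.54869/(1.185 × 4.4115) = 1.185 + 0.296251 = 1.48125 m along the plane.
The resultant acts 1.185 + 0.296251 = 1.48125 m (along the plate) below the hinge at the top edge, so the moment about the hinge is M = F × 1.48125 = 37.1164 × 1.48125 = 54.9787 kN·m.
A normal force at the bottom, 2.37 m from the hinge, must supply this moment: P = 54.9787/2.37 = 23.1978 kN.

P ≈ 23.20 kN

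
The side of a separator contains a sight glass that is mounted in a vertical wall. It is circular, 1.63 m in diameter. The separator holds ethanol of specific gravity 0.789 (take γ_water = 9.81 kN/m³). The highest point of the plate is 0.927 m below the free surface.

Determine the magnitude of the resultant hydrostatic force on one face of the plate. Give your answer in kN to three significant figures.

F ≈ 28.1 kN

γ = 0.789 × 9.81 = 7.74009 kN/m³.
The centroid is at the centre, 0.815 m below the top of the plate, so the centroid depth is h_c = 0.927 + 0.815 = 1.742 m.
A = π(0.815)² = 2.08672 m².
Resultant F = γ·h_c·A = 7.74009 × 1.742 × 2.08672 = 28.1357 kN.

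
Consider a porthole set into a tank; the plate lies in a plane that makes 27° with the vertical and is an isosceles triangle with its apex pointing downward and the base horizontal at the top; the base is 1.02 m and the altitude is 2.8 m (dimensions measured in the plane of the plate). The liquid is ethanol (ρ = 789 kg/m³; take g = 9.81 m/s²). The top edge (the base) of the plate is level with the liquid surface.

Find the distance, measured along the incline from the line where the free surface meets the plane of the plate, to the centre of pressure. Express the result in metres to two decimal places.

y_p = 1.40 m

γ = ρg = 789 × 9.81 / 1000 = 7.74009 kN/m³.
The plate makes 27° with the vertical, i.e. θ = 90° − 27° = 63° to the horizontal. Measuring y along the incline from the free-surface line, vertical depth h = y·sinθ with sinθ = 0.891007.
With the apex down, the centroid sits h/3 = 2.8/3 = 0.933333 m below the base (the top edge), so y_c = 0.933333 m and h_c = 0.933333 × 0.891007 = 0.831606 m.
A = ½ × 1.02 × 2.8 = 1.428 m².
Resultant F = γ·h_c·A = 7.74009 × 0.831606 × 1.428 = 9.19162 kN.
I_c = b·h³/36 = 1.02 × 2.8³/36 = 0.621973 m⁴.
Centre of pressure: y_p = y_c + I_c/(y_c·A) = 0.933333 + 0.621973/(0.933333 × 1.428) = 0.933333 + 0.466667 = 1.4 m along the plane.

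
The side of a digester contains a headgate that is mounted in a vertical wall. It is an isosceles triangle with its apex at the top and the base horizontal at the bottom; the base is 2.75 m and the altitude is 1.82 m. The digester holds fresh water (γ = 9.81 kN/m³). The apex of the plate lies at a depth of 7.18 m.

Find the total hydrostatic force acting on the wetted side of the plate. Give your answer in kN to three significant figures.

F ≈ 206 kN

γ = 9.81 kN/m³.
With the apex up, the centroid sits 2h/3 = 2 × 1.82/3 = 1.21333 m below the apex, so the centroid depth is h_c = 7.18 + 1.21333 = 8.39333 m.
A = ½ × 2.75 × 1.82 = 2.5025 m².
Resultant F = γ·h_c·A = 9.81 × 8.39333 × 2.5025 = 206.052 kN.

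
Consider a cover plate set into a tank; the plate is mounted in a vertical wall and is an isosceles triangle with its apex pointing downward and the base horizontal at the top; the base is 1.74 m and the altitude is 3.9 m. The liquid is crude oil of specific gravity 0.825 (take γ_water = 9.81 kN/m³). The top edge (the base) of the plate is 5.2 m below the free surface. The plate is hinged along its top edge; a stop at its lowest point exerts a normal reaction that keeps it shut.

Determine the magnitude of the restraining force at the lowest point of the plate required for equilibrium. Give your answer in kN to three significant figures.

P ≈ 65.4 kN

γ = 0.825 × 9.81 = 8.09325 kN/m³.
With the apex down, the centroid sits h/3 = 3.9/3 = 1.3 m below the base (the top edge), so the centroid depth is h_c = 5.2 + 1.3 = 6.5 m.
A = ½ × 1.74 × 3.9 = 3.393 m².
Resultant F = γ·h_c·A = 8.09325 × 6.5 × 3.393 = 178.493 kN.
I_c = b·h³/36 = 1.74 × 3.9³/36 = 2.86708 m⁴.
Centre of pressure: y_p = y_c + I_c/(y_c·A) = 6.5 + 2.86708/(6.5 × 3.393) = 6.5 + 0.13 = 6.63 m along the plane.
The resultant acts 1.3 + 0.13 = 1.43 m (along the plate) below the hinge at the top edge, so the moment about the hinge is M = F × 1.43 = 178.493 × 1.43 = 255.245 kN·m.
A normal force at the bottom, 3.9 m from the hinge, must supply this moment: P = 255.245/3.9 = 65.4474 kN.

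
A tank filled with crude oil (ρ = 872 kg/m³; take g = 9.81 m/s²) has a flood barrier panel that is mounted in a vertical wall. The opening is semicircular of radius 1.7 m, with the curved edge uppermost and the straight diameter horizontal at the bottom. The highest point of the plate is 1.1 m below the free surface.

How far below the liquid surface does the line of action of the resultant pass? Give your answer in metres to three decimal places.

h_p = 2.176 m

γ = ρg = 872 × 9.81 / 1000 = 8.55432 kN/m³.
The centroid lies 4r/(3π) = 0.721502 m above the diameter, so r − 4r/(3π) = 1.7 − 0.721502 = 0.978498 m below the topmost point, so the centroid depth is h_c = 1.1 + 0.978498 = 2.0785 m.
A = πr²/2 = π × 1.7²/2 = 4.5396 m².
Resultant F = γ·h_c·A = 8.55432 × 2.0785 × 4.5396 = 80.7148 kN.
I_c = (π/8 − 8/(9π))·r⁴ = 0.109757 × 1.7⁴ = 0.916701 m⁴.
Centre of pressure: y_p = y_c + I_c/(y_c·A) = 2.0785 + 0.916701/(2.0785 × 4.5396) = 2.0785 + 0.0971539 = 2.17565 m along the plane.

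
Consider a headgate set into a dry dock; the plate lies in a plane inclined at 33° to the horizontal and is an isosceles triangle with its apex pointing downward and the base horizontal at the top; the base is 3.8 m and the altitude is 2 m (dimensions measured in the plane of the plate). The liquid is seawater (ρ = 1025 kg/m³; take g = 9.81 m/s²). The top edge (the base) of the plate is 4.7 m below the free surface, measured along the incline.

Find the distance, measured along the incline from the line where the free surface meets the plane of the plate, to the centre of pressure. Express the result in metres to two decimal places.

y_p = 5.41 m

γ = ρg = 1025 × 9.81 / 1000 = 10.05525 kN/m³.
Let θ = 33° be the plate's angle to the horizontal; measure y along the incline from where the plane meets the free surface. Vertical depth h = y·sinθ with sinθ = 0.544639.
With the apex down, the centroid sits h/3 = 2/3 = 0.666667 m below the base (the top edge), so y_c = 4.7 + 0.666667 = 5.36667 m and h_c = 5.36667 × 0.544639 = 2.9229 m.
A = ½ × 3.8 × 2 = 3.8 m².
Resultant F = γ·h_c·A = 10.05525 × 2.9229 × 3.8 = 111.684 kN.
I_c = b·h³/36 = 3.8 × 2³/36 = 0.844444 m⁴.
Centre of pressure: y_p = y_c + I_c/(y_c·A) = 5.36667 + 0.844444/(5.36667 × 3.8) = 5.36667 + 0.0414078 = 5.40808 m along the plane.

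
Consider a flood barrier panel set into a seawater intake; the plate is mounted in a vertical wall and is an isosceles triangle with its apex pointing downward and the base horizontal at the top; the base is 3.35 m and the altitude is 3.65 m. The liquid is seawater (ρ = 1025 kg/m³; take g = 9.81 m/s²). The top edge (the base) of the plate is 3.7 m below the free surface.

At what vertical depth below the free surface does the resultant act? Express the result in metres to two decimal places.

h_p = 5.07 m

γ = ρg = 1025 × 9.81 / 1000 = 10.05525 kN/m³.
With the apex down, the centroid sits h/3 = 3.65/3 = 1.21667 m below the base (the top edge), so the centroid depth is h_c = 3.7 + 1.21667 = 4.91667 m.
A = ½ × 3.35 × 3.65 = 6.11375 m².
Resultant F = γ·h_c·A = 10.05525 × 4.91667 × 6.11375 = 302.254 kN.
I_c = b·h³/36 = 3.35 × 3.65³/36 = 4.52502 m⁴.
Centre of pressure: y_p = y_c + I_c/(y_c·A) = 4.91667 + 4.52502/(4.91667 × 6.11375) = 4.91667 + 0.150536 = 5.06721 m along the plane.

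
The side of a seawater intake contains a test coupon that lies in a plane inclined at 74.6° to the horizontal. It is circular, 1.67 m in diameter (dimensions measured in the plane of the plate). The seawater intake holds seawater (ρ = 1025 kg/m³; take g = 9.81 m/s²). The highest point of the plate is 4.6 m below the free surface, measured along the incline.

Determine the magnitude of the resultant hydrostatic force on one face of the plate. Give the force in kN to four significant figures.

F ≈ 115.4 kN

γ = ρg = 1025 × 9.81 / 1000 = 10.05525 kN/m³.
Let θ = 74.6° be the plate's angle to the horizontal; measure y along the incline from where the plane meets the free surface. Vertical depth h = y·sinθ with sinθ = 0.964095.
The centroid is at the centre, 0.835 m below the top of the plate, so y_c = 4.6 + 0.835 = 5.435 m and h_c = 5.435 × 0.964095 = 5.23986 m.
A = π(0.835)² = 2.1904 m².
Resultant F = γ·h_c·A = 10.05525 × 5.23986 × 2.1904 = 115.408 kN.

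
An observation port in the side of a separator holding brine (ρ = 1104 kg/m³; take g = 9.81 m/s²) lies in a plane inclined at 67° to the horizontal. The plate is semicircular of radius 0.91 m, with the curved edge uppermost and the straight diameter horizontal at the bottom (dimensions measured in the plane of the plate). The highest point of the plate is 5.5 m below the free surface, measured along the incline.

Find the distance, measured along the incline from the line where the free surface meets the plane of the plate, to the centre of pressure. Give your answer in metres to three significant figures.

γ = ρg = 1104 × 9.81 / 1000 = 10.83024 kN/m³.
Let θ = 67° be the plate's angle to the horizontal; measure y along the incline from where the plane meets the free surface. Vertical depth h = y·sinθ with sinθ = 0.920505.
The centroid lies 4r/(3π) = 0.386216 m above the diameter, so r − 4r/(3π) = 0.91 − 0.386216 = 0.523784 m below the topmost point, so y_c = 5.5 + 0.523784 = 6.02378 m and h_c = 6.02378 × 0.920505 = 5.54492 m.
A = πr²/2 = π × 0.91²/2 = 1.30078 m².
Resultant F = γ·h_c·A = 10.83024 × 5.54492 × 1.30078 = 78.1155 kN.
I_c = (π/8 − 8/(9π))·r⁴ = 0.109757 × 0.91⁴ = 0.0752658 m⁴.
Centre of pressure: y_p = y_c + I_c/(y_c·A) = 6.02378 + 0.0752658/(6.02378 × 1.30078) = 6.02378 + 0.00960561 = 6.03339 m along the plane.

y_p = 6.03 m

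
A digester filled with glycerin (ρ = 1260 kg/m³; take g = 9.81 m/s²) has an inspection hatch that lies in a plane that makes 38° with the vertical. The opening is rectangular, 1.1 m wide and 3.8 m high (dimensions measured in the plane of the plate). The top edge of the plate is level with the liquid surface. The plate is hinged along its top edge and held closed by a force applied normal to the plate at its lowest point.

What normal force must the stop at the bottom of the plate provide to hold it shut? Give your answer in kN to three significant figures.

γ = ρg = 1260 × 9.81 / 1000 = 12.3606 kN/m³.
The plate makes 38° with the vertical, i.e. θ = 90° − 38° = 52° to the horizontal. Measuring y along the incline from the free-surface line, vertical depth h = y·sinθ with sinθ = 0.788011.
The centroid lies 3.8/2 = 1.9 m below the top edge, so y_c = 1.9 m and h_c = 1.9 × 0.788011 = 1.49722 m.
A = 1.1 × 3.8 = 4.18 m².
Resultant F = γ·h_c·A = 12.3606 × 1.49722 × 4.18 = 77.3573 kN.
I_c = b·h³/12 = 1.1 × 3.8³/12 = 5.02993 m⁴.
Centre of pressure: y_p = y_c + I_c/(y_c·A) = 1.9 + 5.02993/(1.9 × 4.18) = 1.9 + 0.633333 = 2.53333 m along the plane.
The resultant acts 1.9 + 0.633333 = 2.53333 m (along the plate) below the hinge at the top edge, so the moment about the hinge is M = F × 2.53333 = 77.3573 × 2.53333 = 195.972 kN·m.
A normal force at the bottom, 3.8 m from the hinge, must supply this moment: P = 195.972/3.8 = 51.5716 kN.

P ≈ 51.6 kN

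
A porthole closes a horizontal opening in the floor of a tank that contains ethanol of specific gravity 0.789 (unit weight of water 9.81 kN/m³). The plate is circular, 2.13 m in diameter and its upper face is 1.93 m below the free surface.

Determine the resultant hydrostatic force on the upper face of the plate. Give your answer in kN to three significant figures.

γ = 0.789 × 9.81 = 7.74009 kN/m³.
The plate is horizontal, so pressure is uniform at p = γ·h = 7.74009 × 1.93 = 14.9384 kN/m².
A = π(1.065)² = 3.56327 m².
F = p·A = 14.9384 × 3.56327 = 53.2296 kN.

F ≈ 53.2 kN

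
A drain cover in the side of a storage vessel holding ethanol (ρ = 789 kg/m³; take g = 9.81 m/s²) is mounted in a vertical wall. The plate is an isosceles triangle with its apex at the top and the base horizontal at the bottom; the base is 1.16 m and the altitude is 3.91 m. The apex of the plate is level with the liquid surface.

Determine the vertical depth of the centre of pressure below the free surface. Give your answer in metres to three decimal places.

γ = ρg = 789 × 9.81 / 1000 = 7.74009 kN/m³.
With the apex up, the centroid sits 2h/3 = 2 × 3.91/3 = 2.60667 m below the apex, so the centroid depth is h_c = 2.60667 m.
A = ½ × 1.16 × 3.91 = 2.2678 m².
Resultant F = γ·h_c·A = 7.74009 × 2.60667 × 2.2678 = 45.7548 kN.
I_c = b·h³/36 = 1.16 × 3.91³/36 = 1.92613 m⁴.
Centre of pressure: y_p = y_c + I_c/(y_c·A) = 2.60667 + 1.92613/(2.60667 × 2.2678) = 2.60667 + 0.325833 = 2.9325 m along the plane.

h_p = 2.933 m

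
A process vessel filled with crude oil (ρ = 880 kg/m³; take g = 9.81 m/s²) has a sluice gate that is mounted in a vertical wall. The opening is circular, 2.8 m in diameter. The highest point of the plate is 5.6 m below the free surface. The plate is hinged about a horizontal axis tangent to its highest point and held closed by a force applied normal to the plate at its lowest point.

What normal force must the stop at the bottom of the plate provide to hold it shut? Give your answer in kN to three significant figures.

γ = ρg = 880 × 9.81 / 1000 = 8.6328 kN/m³.
The centroid is at the centre, 1.4 m below the top of the plate, so the centroid depth is h_c = 5.6 + 1.4 = 7 m.
A = π(1.4)² = 6.15752 m².
Resultant F = γ·h_c·A = 8.6328 × 7 × 6.15752 = 372.096 kN.
I_c = πr⁴/4 = π × 1.4⁴/4 = 3.01719 m⁴.
Centre of pressure: y_p = y_c + I_c/(y_c·A) = 7 + 3.01719/(7 × 6.15752) = 7 + 0.0700001 = 7.07 m along the plane.
The resultant acts 1.4 + 0.0700001 = 1.47 m (along the plate) below the hinge at the top edge, so the moment about the hinge is M = F × 1.47 = 372.096 × 1.47 = 546.981 kN·m.
A normal force at the bottom, 2.8 m from the hinge, must supply this moment: P = 546.981/2.8 = 195.35 kN.

P ≈ 195 kN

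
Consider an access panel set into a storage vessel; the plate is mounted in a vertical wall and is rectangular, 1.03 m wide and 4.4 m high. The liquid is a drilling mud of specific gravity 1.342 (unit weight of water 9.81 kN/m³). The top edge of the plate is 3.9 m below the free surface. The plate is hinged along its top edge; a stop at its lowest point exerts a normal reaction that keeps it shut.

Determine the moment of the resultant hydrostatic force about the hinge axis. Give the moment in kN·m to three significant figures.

γ = 1.342 × 9.81 = 13.16502 kN/m³.
The centroid lies 4.4/2 = 2.2 m below the top edge, so the centroid depth is h_c = 3.9 + 2.2 = 6.1 m.
A = 1.03 × 4.4 = 4.532 m².
Resultant F = γ·h_c·A = 13.16502 × 6.1 × 4.532 = 363.95 kN.
I_c = b·h³/12 = 1.03 × 4.4³/12 = 7.31163 m⁴.
Centre of pressure: y_p = y_c + I_c/(y_c·A) = 6.1 + 7.31163/(6.1 × 4.532) = 6.1 + 0.264481 = 6.36448 m along the plane.
The resultant acts 2.2 + 0.264481 = 2.46448 m (along the plate) below the hinge at the top edge, so the moment about the hinge is M = F × 2.46448 = 363.95 × 2.46448 = 896.947 kN·m.

M ≈ 897 kN·m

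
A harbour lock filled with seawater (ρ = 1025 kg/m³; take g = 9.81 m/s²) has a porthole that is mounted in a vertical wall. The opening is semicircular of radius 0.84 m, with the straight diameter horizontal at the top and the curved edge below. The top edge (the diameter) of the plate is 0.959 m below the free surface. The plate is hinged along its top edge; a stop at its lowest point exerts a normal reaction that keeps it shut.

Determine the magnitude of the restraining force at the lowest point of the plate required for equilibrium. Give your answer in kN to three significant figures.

P ≈ 6.88 kN

γ = ρg = 1025 × 9.81 / 1000 = 10.05525 kN/m³.
The centroid of a semicircle lies 4r/(3π) = 0.356507 m from the diameter, here below the top edge, so the centroid depth is h_c = 0.959 + 0.356507 = 1.31551 m.
A = πr²/2 = π × 0.84²/2 = 1.10835 m².
Resultant F = γ·h_c·A = 10.05525 × 1.31551 × 1.10835 = 14.661 kN.
I_c = (π/8 − 8/(9π))·r⁴ = 0.109757 × 0.84⁴ = 0.0546449 m⁴.
Centre of pressure: y_p = y_c + I_c/(y_c·A) = 1.31551 + 0.0546449/(1.31551 × 1.10835) = 1.31551 + 0.0374782 = 1.35299 m along the plane.
The resultant acts 0.356507 + 0.0374782 = 0.393985 m (along the plate) below the hinge at the top edge, so the moment about the hinge is M = F × 0.393985 = 14.661 × 0.393985 = 5.77621 kN·m.
A normal force at the bottom, 0.84 m from the hinge, must supply this moment: P = 5.77621/0.84 = 6.87644 kN.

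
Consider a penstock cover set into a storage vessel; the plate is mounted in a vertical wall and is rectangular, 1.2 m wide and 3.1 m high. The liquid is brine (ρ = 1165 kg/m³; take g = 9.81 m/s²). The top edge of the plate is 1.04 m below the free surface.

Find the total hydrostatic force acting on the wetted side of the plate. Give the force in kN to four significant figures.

F ≈ 110.1 kN

γ = ρg = 1165 × 9.81 / 1000 = 11.42865 kN/m³.
The centroid lies 3.1/2 = 1.55 m below the top edge, so the centroid depth is h_c = 1.04 + 1.55 = 2.59 m.
A = 1.2 × 3.1 = 3.72 m².
Resultant F = γ·h_c·A = 11.42865 × 2.59 × 3.72 = 110.113 kN.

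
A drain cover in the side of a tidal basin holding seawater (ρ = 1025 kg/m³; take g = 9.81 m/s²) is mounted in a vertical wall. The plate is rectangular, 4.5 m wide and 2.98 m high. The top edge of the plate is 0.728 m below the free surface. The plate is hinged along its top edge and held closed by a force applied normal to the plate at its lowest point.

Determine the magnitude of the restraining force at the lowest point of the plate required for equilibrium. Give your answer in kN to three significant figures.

P ≈ 183 kN

γ = ρg = 1025 × 9.81 / 1000 = 10.05525 kN/m³.
The centroid lies 2.98/2 = 1.49 m below the top edge, so the centroid depth is h_c = 0.728 + 1.49 = 2.218 m.
A = 4.5 × 2.98 = 13.41 m².
Resultant F = γ·h_c·A = 10.05525 × 2.218 × 13.41 = 299.077 kN.
I_c = b·h³/12 = 4.5 × 2.98³/12 = 9.92385 m⁴.
Centre of pressure: y_p = y_c + I_c/(y_c·A) = 2.218 + 9.92385/(2.218 × 13.41) = 2.218 + 0.333649 = 2.55165 m along the plane.
The resultant acts 1.49 + 0.333649 = 1.82365 m (along the plate) below the hinge at the top edge, so the moment about the hinge is M = F × 1.82365 = 299.077 × 1.82365 = 545.412 kN·m.
A normal force at the bottom, 2.98 m from the hinge, must supply this moment: P = 545.412/2.98 = 183.024 kN.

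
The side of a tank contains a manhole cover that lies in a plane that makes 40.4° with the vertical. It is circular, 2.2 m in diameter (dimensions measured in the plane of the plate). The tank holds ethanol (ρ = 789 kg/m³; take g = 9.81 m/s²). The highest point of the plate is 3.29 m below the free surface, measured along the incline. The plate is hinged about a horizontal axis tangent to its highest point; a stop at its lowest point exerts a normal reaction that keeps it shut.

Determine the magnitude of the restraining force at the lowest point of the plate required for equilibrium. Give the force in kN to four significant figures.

γ = ρg = 789 × 9.81 / 1000 = 7.74009 kN/m³.
The plate makes 40.4° with the vertical, i.e. θ = 90° − 40.4° = 49.6° to the horizontal. Measuring y along the incline from the free-surface line, vertical depth h = y·sinθ with sinθ = 0.761538.
The centroid is at the centre, 1.1 m below the top of the plate, so y_c = 3.29 + 1.1 = 4.39 m and h_c = 4.39 × 0.761538 = 3.34315 m.
A = π(1.1)² = 3.80133 m².
Resultant F = γ·h_c·A = 7.74009 × 3.34315 × 3.80133 = 98.3643 kN.
I_c = πr⁴/4 = π × 1.1⁴/4 = 1.1499 m⁴.
Centre of pressure: y_p = y_c + I_c/(y_c·A) = 4.39 + 1.1499/(4.39 × 3.80133) = 4.39 + 0.0689065 = 4.45891 m along the plane.
The resultant acts 1.1 + 0.0689065 = 1.16891 m (along the plate) below the hinge at the top edge, so the moment about the hinge is M = F × 1.16891 = 98.3643 × 1.16891 = 114.979 kN·m.
A normal force at the bottom, 2.2 m from the hinge, must supply this moment: P = 114.979/2.2 = 52.2632 kN.

P ≈ 52.26 kN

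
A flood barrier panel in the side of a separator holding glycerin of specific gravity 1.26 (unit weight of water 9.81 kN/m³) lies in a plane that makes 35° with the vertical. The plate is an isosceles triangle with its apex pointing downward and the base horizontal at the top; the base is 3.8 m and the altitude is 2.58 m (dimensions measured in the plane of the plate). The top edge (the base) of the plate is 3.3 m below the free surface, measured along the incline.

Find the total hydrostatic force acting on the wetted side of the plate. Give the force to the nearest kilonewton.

F ≈ 206 kN

γ = 1.26 × 9.81 = 12.3606 kN/m³.
The plate makes 35° with the vertical, i.e. θ = 90° − 35° = 55° to the horizontal. Measuring y along the incline from the free-surface line, vertical depth h = y·sinθ with sinθ = 0.819152.
With the apex down, the centroid sits h/3 = 2.58/3 = 0.86 m below the base (the top edge), so y_c = 3.3 + 0.86 = 4.16 m and h_c = 4.16 × 0.819152 = 3.40767 m.
A = ½ × 3.8 × 2.58 = 4.902 m².
Resultant F = γ·h_c·A = 12.3606 × 3.40767 × 4.902 = 206.476 kN.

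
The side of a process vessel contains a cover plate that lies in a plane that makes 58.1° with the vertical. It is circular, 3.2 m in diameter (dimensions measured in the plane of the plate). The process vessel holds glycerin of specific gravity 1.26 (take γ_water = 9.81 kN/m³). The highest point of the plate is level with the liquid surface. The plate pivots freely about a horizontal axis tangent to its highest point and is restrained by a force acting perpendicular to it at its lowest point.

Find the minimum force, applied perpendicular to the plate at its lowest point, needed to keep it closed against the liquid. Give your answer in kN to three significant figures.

γ = 1.26 × 9.81 = 12.3606 kN/m³.
The plate makes 58.1° with the vertical, i.e. θ = 90° − 58.1° = 31.9° to the horizontal. Measuring y along the incline from the free-surface line, vertical depth h = y·sinθ with sinθ = 0.528438.
The centroid is at the centre, 1.6 m below the top of the plate, so y_c = 1.6 m and h_c = 1.6 × 0.528438 = 0.845501 m.
A = π(1.6)² = 8.04248 m².
Resultant F = γ·h_c·A = 12.3606 × 0.845501 × 8.04248 = 84.0512 kN.
I_c = πr⁴/4 = π × 1.6⁴/4 = 5.14719 m⁴.
Centre of pressure: y_p = y_c + I_c/(y_c·A) = 1.6 + 5.14719/(1.6 × 8.04248) = 1.6 + 0.4 = 2 m along the plane.
The resultant acts 1.6 + 0.4 = 2 m (along the plate) below the hinge at the top edge, so the moment about the hinge is M = F × 2 = 84.0512 × 2 = 168.102 kN·m.
A normal force at the bottom, 3.2 m from the hinge, must supply this moment: P = 168.102/3.2 = 52.5319 kN.

P ≈ 52.5 kN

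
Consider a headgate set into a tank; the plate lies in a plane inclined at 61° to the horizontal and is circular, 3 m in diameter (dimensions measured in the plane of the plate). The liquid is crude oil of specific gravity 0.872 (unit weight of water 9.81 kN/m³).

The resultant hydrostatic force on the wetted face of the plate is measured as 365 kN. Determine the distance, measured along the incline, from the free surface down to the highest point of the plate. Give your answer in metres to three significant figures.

γ = 0.872 × 9.81 = 8.55432 kN/m³.
A = π(1.5)² = 7.06858 m².
From F = γ·h_c·A, the centroid depth is h_c = 365/(8.55432 × 7.06858) = 6.03636 m.
Let θ = 61° be the plate's angle to the horizontal; measure y along the incline from where the plane meets the free surface. Vertical depth h = y·sinθ with sinθ = 0.874620.
Along the incline, y_c = h_c/sinθ = 6.03636/0.874620 = 6.90169 m.
The centroid is at the centre, 1.5 m below the top of the plate, so the highest point sits at y_top = 6.90169 − 1.5 = 5.40169 m along the incline.

y_top ≈ 5.40 m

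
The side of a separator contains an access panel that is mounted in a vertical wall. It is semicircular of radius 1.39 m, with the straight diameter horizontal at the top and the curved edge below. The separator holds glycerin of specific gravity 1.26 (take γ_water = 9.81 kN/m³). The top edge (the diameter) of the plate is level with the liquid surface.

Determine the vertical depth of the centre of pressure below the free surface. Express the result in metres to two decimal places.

h_p = 0.82 m

γ = 1.26 × 9.81 = 12.3606 kN/m³.
The centroid of a semicircle lies 4r/(3π) = 0.589934 m from the diameter, here below the top edge, so the centroid depth is h_c = 0.589934 m.
A = πr²/2 = π × 1.39²/2 = 3.03494 m².
Resultant F = γ·h_c·A = 12.3606 × 0.589934 × 3.03494 = 22.1306 kN.
I_c = (π/8 − 8/(9π))·r⁴ = 0.109757 × 1.39⁴ = 0.409724 m⁴.
Centre of pressure: y_p = y_c + I_c/(y_c·A) = 0.589934 + 0.409724/(0.589934 × 3.03494) = 0.589934 + 0.228843 = 0.818777 m along the plane.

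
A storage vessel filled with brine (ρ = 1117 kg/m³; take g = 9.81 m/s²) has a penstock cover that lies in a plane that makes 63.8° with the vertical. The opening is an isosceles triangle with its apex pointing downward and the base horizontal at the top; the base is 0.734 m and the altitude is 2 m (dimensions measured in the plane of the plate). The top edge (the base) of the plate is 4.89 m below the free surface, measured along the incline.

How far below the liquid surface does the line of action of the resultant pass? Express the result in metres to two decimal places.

γ = ρg = 1117 × 9.81 / 1000 = 10.95777 kN/m³.
The plate makes 63.8° with the vertical, i.e. θ = 90° − 63.8° = 26.2° to the horizontal. Measuring y along the incline from the free-surface line, vertical depth h = y·sinθ with sinθ = 0.441506.
With the apex down, the centroid sits h/3 = 2/3 = 0.666667 m below the base (the top edge), so y_c = 4.89 + 0.666667 = 5.55667 m and h_c = 5.55667 × 0.441506 = 2.4533 m.
A = ½ × 0.734 × 2 = 0.734 m².
Resultant F = γ·h_c·A = 10.95777 × 2.4533 × 0.734 = 19.7319 kN.
I_c = b·h³/36 = 0.734 × 2³/36 = 0.163111 m⁴.
Centre of pressure: y_p = y_c + I_c/(y_c·A) = 5.55667 + 0.163111/(5.55667 × 0.734) = 5.55667 + 0.039992 = 5.59666 m along the plane.
Vertically, h_p = y_p·sinθ = 5.59666 × 0.441506 = 2.47096 m.

h_p = 2.47 m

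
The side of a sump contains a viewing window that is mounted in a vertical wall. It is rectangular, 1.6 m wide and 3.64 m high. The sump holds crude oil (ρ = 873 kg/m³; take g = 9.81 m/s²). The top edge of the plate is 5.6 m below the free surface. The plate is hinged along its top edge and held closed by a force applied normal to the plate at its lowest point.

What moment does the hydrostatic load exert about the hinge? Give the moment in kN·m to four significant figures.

γ = ρg = 873 × 9.81 / 1000 = 8.56413 kN/m³.
The centroid lies 3.64/2 = 1.82 m below the top edge, so the centroid depth is h_c = 5.6 + 1.82 = 7.42 m.
A = 1.6 × 3.64 = 5.824 m².
Resultant F = γ·h_c·A = 8.56413 × 7.42 × 5.824 = 370.091 kN.
I_c = b·h³/12 = 1.6 × 3.64³/12 = 6.43047 m⁴.
Centre of pressure: y_p = y_c + I_c/(y_c·A) = 7.42 + 6.43047/(7.42 × 5.824) = 7.42 + 0.148805 = 7.56881 m along the plane.
The resultant acts 1.82 + 0.148805 = 1.96881 m (along the plate) below the hinge at the top edge, so the moment about the hinge is M = F × 1.96881 = 370.091 × 1.96881 = 728.639 kN·m.

M ≈ 728.6 kN·m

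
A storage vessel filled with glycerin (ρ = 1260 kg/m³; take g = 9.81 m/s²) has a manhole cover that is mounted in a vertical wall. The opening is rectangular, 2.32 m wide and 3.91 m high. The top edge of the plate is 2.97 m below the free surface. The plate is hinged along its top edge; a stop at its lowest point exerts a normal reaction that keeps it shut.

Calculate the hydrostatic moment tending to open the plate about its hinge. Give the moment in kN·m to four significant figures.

γ = ρg = 1260 × 9.81 / 1000 = 12.3606 kN/m³.
The centroid lies 3.91/2 = 1.955 m below the top edge, so the centroid depth is h_c = 2.97 + 1.955 = 4.925 m.
A = 2.32 × 3.91 = 9.0712 m².
Resultant F = γ·h_c·A = 12.3606 × 4.925 × 9.0712 = 552.218 kN.
I_c = b·h³/12 = 2.32 × 3.91³/12 = 11.5568 m⁴.
Centre of pressure: y_p = y_c + I_c/(y_c·A) = 4.925 + 11.5568/(4.925 × 9.0712) = 4.925 + 0.258682 = 5.18368 m along the plane.
The resultant acts 1.955 + 0.258682 = 2.21368 m (along the plate) below the hinge at the top edge, so the moment about the hinge is M = F × 2.21368 = 552.218 × 2.21368 = 1222.43 kN·m.

M ≈ 1222 kN·m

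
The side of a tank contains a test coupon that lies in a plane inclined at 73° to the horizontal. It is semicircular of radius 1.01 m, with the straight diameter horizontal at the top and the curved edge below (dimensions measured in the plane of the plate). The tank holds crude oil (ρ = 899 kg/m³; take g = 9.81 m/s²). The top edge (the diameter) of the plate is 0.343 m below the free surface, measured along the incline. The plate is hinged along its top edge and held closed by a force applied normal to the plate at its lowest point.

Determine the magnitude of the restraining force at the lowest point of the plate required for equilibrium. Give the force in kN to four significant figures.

P ≈ 5.380 kN

γ = ρg = 899 × 9.81 / 1000 = 8.81919 kN/m³.
Let θ = 73° be the plate's angle to the horizontal; measure y along the incline from where the plane meets the free surface. Vertical depth h = y·sinθ with sinθ = 0.956305.
The centroid of a semicircle lies 4r/(3π) = 0.428657 m from the diameter, here below the top edge, so y_c = 0.343 + 0.428657 = 0.771657 m and h_c = 0.771657 × 0.956305 = 0.737939 m.
A = πr²/2 = π × 1.01²/2 = 1.60237 m².
Resultant F = γ·h_c·A = 8.81919 × 0.737939 × 1.60237 = 10.4283 kN.
I_c = (π/8 − 8/(9π))·r⁴ = 0.109757 × 1.01⁴ = 0.114214 m⁴.
Centre of pressure: y_p = y_c + I_c/(y_c·A) = 0.771657 + 0.114214/(0.771657 × 1.60237) = 0.771657 + 0.0923703 = 0.864027 m along the plane.
The resultant acts 0.428657 + 0.0923703 = 0.521027 m (along the plate) below the hinge at the top edge, so the moment about the hinge is M = F × 0.521027 = 10.4283 × 0.521027 = 5.43343 kN·m.
A normal force at the bottom, 1.01 m from the hinge, must supply this moment: P = 5.43343/1.01 = 5.37963 kN.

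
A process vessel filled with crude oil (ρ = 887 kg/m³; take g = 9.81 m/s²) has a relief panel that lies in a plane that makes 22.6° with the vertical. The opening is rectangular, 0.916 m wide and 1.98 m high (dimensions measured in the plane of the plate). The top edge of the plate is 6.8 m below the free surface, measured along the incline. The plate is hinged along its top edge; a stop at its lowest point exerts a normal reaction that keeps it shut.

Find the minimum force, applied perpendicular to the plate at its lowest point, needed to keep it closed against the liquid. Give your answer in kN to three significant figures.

γ = ρg = 887 × 9.81 / 1000 = 8.70147 kN/m³.
The plate makes 22.6° with the vertical, i.e. θ = 90° − 22.6° = 67.4° to the horizontal. Measuring y along the incline from the free-surface line, vertical depth h = y·sinθ with sinθ = 0.923210.
The centroid lies 1.98/2 = 0.99 m below the top edge, so y_c = 6.8 + 0.99 = 7.79 m and h_c = 7.79 × 0.923210 = 7.19181 m.
A = 0.916 × 1.98 = 1.81368 m².
Resultant F = γ·h_c·A = 8.70147 × 7.19181 × 1.81368 = 113.499 kN.
I_c = b·h³/12 = 0.916 × 1.98³/12 = 0.592529 m⁴.
Centre of pressure: y_p = y_c + I_c/(y_c·A) = 7.79 + 0.592529/(7.79 × 1.81368) = 7.79 + 0.0419384 = 7.83194 m along the plane.
The resultant acts 0.99 + 0.0419384 = 1.03194 m (along the plate) below the hinge at the top edge, so the moment about the hinge is M = F × 1.03194 = 113.499 × 1.03194 = 117.124 kN·m.
A normal force at the bottom, 1.98 m from the hinge, must supply this moment: P = 117.124/1.98 = 59.1535 kN.

P ≈ 59.2 kN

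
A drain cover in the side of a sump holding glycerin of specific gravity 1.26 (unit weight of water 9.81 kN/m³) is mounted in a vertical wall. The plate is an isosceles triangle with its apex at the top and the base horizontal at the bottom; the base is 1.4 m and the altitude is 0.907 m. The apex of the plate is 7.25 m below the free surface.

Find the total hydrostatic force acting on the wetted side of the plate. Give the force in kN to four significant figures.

F ≈ 61.64 kN

γ = 1.26 × 9.81 = 12.3606 kN/m³.
With the apex up, the centroid sits 2h/3 = 2 × 0.907/3 = 0.604667 m below the apex, so the centroid depth is h_c = 7.25 + 0.604667 = 7.85467 m.
A = ½ × 1.4 × 0.907 = 0.6349 m².
Resultant F = γ·h_c·A = 12.3606 × 7.85467 × 0.6349 = 61.6414 kN.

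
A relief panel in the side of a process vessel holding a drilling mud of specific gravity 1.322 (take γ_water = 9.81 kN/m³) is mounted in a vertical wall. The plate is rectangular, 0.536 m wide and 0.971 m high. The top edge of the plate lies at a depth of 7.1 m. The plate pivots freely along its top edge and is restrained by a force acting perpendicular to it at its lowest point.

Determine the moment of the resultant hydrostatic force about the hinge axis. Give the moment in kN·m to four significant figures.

γ = 1.322 × 9.81 = 12.96882 kN/m³.
The centroid lies 0.971/2 = 0.4855 m below the top edge, so the centroid depth is h_c = 7.1 + 0.4855 = 7.5855 m.
A = 0.536 × 0.971 = 0.520456 m².
Resultant F = γ·h_c·A = 12.96882 × 7.5855 × 0.520456 = 51.1999 kN.
I_c = b·h³/12 = 0.536 × 0.971³/12 = 0.0408923 m⁴.
Centre of pressure: y_p = y_c + I_c/(y_c·A) = 7.5855 + 0.0408923/(7.5855 × 0.520456) = 7.5855 + 0.0103579 = 7.59586 m along the plane.
The resultant acts 0.4855 + 0.0103579 = 0.495858 m (along the plate) below the hinge at the top edge, so the moment about the hinge is M = F × 0.495858 = 51.1999 × 0.495858 = 25.3879 kN·m.

M ≈ 25.39 kN·m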